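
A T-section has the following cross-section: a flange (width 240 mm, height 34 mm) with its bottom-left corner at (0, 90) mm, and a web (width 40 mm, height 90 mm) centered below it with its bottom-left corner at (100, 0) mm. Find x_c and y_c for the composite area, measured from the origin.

x_c = 120.00 mm, y_c = 88.02 mm

web: A = 40 × 90 = 3600.00, centroid at (120.00, 45.00).
flange: A = 240 × 34 = 8160.00, centroid at (120.00, 107.00).
ΣA = 11760.00 mm²
ΣAx_c = (3600.00)(120.00) + (8160.00)(120.00) = 1411200.00 mm³
ΣAy_c = (3600.00)(45.00) + (8160.00)(107.00) = 1035120.00 mm³
x_c = 1411200.00 / 11760.00 = 120.00 mm
y_c = 1035120.00 / 11760.00 = 88.02 mm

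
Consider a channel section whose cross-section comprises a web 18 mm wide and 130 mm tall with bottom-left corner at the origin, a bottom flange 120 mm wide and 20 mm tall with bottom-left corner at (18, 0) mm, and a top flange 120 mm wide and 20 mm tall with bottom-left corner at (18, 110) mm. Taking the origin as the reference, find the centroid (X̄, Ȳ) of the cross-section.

web: A = 18 × 130 = 2340.00, centroid at (9.00, 65.00).
bottom flange: A = 120 × 20 = 2400.00, centroid at (78.00, 10.00).
top flange: A = 120 × 20 = 2400.00, centroid at (78.00, 120.00).
ΣA = 7140.00 mm², ΣAX̄ = 395460.00 mm³, ΣAȲ = 464100.00 mm³.
X̄ = 395460.00/7140.00 = 55.39 mm; Ȳ = 464100.00/7140.00 = 65.00 mm.

X̄ = 55.39 mm, Ȳ = 65.00 mm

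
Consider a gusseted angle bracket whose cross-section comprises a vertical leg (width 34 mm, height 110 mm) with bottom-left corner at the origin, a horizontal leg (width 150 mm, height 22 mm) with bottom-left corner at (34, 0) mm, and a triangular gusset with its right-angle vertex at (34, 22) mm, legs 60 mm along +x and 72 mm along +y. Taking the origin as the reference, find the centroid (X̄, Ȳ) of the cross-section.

Part | A | x̄ᵢ | ȳᵢ | A·x̄ᵢ | A·ȳᵢ
vertical leg | 3740.00 | 17.00 | 55.00 | 63580.00 | 205700.00
horizontal leg | 3300.00 | 109.00 | 11.00 | 359700.00 | 36300.00
gusset | 2160.00 | 54.00 | 46.00 | 116640.00 | 99360.00
Σ | 9200.00 |  |  | 539920.00 | 341360.00
X̄ = 539920.00 / 9200.00 = 58.69 mm
Ȳ = 341360.00 / 9200.00 = 37.10 mm

X̄ = 58.69 mm, Ȳ = 37.10 mm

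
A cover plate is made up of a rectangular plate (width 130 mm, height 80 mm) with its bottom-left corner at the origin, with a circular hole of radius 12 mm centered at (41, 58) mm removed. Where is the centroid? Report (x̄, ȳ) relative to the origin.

x̄ = 66.09 mm, ȳ = 39.18 mm

plate: A = 130 × 80 = 10400.00, centroid at (65.00, 40.00).
hole: A = −π·12² = -452.39, centroid at (41.00, 58.00).
ΣA = 9947.61 mm², ΣAx̄ = 657452.04 mm³, ΣAȳ = 389761.42 mm³.
x̄ = 657452.04/9947.61 = 66.09 mm; ȳ = 389761.42/9947.61 = 39.18 mm.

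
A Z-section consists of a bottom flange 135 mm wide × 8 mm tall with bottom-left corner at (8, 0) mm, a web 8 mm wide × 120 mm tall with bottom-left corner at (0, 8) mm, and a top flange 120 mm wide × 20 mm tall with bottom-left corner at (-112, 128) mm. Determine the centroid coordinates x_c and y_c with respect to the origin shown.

x_c = -8.88 mm, y_c = 90.27 mm

bottom flange: A = 135 × 8 = 1080.00, centroid at (75.50, 4.00).
web: A = 8 × 120 = 960.00, centroid at (4.00, 68.00).
top flange: A = 120 × 20 = 2400.00, centroid at (-52.00, 138.00).
ΣA = 4440.00 mm²
ΣAx_c = (1080.00)(75.50) + (960.00)(4.00) + (2400.00)(-52.00) = -39420.00 mm³
ΣAy_c = (1080.00)(4.00) + (960.00)(68.00) + (2400.00)(138.00) = 400800.00 mm³
x_c = -39420.00 / 4440.00 = -8.88 mm
y_c = 400800.00 / 4440.00 = 90.27 mm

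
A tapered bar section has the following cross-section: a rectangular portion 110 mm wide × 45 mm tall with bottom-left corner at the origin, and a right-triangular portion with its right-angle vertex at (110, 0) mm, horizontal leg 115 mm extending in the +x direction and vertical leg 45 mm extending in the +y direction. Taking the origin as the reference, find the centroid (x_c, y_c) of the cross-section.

rectangular portion: A = 110 × 45 = 4950.00, centroid at (55.00, 22.50).
triangular portion: A = ½·115·45 = 2587.50, centroid at (148.33, 15.00).
ΣA = 7537.50 mm²
ΣAx_c = (4950.00)(55.00) + (2587.50)(148.33) = 656062.50 mm³
ΣAy_c = (4950.00)(22.50) + (2587.50)(15.00) = 150187.50 mm³
x_c = 656062.50 / 7537.50 = 87.04 mm
y_c = 150187.50 / 7537.50 = 19.93 mm

x_c = 87.04 mm, y_c = 19.93 mm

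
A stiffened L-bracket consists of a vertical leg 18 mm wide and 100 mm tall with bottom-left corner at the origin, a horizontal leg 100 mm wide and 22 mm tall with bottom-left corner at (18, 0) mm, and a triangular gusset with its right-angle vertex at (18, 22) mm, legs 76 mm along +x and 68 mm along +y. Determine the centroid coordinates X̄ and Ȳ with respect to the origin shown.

X̄ = 42.19 mm, Ȳ = 34.88 mm

Part | A | x̄ᵢ | ȳᵢ | A·x̄ᵢ | A·ȳᵢ
vertical leg | 1800.00 | 9.00 | 50.00 | 16200.00 | 90000.00
horizontal leg | 2200.00 | 68.00 | 11.00 | 149600.00 | 24200.00
gusset | 2584.00 | 43.33 | 44.67 | 111973.33 | 115418.67
Σ | 6584.00 |  |  | 277773.33 | 229618.67
X̄ = 277773.33 / 6584.00 = 42.19 mm
Ȳ = 229618.67 / 6584.00 = 34.88 mm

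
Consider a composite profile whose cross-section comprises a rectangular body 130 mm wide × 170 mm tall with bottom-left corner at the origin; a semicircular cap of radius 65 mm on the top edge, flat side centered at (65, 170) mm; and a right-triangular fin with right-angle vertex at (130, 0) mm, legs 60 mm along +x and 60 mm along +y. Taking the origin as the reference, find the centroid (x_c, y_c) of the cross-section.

Part | A | x̄ᵢ | ȳᵢ | A·x̄ᵢ | A·ȳᵢ
rectangular body | 22100.00 | 65.00 | 85.00 | 1436500.00 | 1878500.00
semicircular top | 6636.61 | 65.00 | 197.59 | 431379.94 | 1311307.80
triangular fin | 1800.00 | 150.00 | 20.00 | 270000.00 | 36000.00
Σ | 30536.61 |  |  | 2137879.94 | 3225807.80
x_c = 2137879.94 / 30536.61 = 70.01 mm
y_c = 3225807.80 / 30536.61 = 105.64 mm

x_c = 70.01 mm, y_c = 105.64 mm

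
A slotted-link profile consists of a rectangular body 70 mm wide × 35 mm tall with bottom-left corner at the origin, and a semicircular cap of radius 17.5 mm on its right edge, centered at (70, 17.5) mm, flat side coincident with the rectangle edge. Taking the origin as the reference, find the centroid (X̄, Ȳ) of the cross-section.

rectangular body: A = 70 × 35 = 2450.00, centroid at (35.00, 17.50).
semicircular end: A = ½π·17.5² = 481.06, centroid at (77.43, 17.50).
ΣA = 2931.06 mm², ΣAX̄ = 122996.86 mm³, ΣAȲ = 51293.49 mm³.
X̄ = 122996.86/2931.06 = 41.96 mm; Ȳ = 51293.49/2931.06 = 17.50 mm.

X̄ = 41.96 mm, Ȳ = 17.50 mm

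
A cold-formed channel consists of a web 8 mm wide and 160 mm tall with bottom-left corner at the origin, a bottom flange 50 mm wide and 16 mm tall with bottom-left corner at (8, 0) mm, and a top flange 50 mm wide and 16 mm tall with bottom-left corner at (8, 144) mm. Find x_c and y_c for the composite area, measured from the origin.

web: A = 8 × 160 = 1280.00, centroid at (4.00, 80.00).
bottom flange: A = 50 × 16 = 800.00, centroid at (33.00, 8.00).
top flange: A = 50 × 16 = 800.00, centroid at (33.00, 152.00).
ΣA = 2880.00 mm²
ΣAx_c = (1280.00)(4.00) + (800.00)(33.00) + (800.00)(33.00) = 57920.00 mm³
ΣAy_c = (1280.00)(80.00) + (800.00)(8.00) + (800.00)(152.00) = 230400.00 mm³
x_c = 57920.00 / 2880.00 = 20.11 mm
y_c = 230400.00 / 2880.00 = 80.00 mm

x_c = 20.11 mm, y_c = 80.00 mm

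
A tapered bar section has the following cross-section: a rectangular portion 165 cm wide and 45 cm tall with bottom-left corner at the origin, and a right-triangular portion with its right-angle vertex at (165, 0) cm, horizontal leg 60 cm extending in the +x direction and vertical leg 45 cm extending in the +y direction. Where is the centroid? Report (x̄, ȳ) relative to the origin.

Part | A | x̄ᵢ | ȳᵢ | A·x̄ᵢ | A·ȳᵢ
rectangular portion | 7425.00 | 82.50 | 22.50 | 612562.50 | 167062.50
triangular portion | 1350.00 | 185.00 | 15.00 | 249750.00 | 20250.00
Σ | 8775.00 |  |  | 862312.50 | 187312.50
x̄ = 862312.50 / 8775.00 = 98.27 cm
ȳ = 187312.50 / 8775.00 = 21.35 cm

x̄ = 98.27 cm, ȳ = 21.35 cm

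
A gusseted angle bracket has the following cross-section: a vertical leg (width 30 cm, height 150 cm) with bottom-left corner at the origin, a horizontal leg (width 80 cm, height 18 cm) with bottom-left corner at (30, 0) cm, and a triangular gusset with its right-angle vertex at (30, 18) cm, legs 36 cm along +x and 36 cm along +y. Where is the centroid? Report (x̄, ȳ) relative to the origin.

Part | A | x̄ᵢ | ȳᵢ | A·x̄ᵢ | A·ȳᵢ
vertical leg | 4500.00 | 15.00 | 75.00 | 67500.00 | 337500.00
horizontal leg | 1440.00 | 70.00 | 9.00 | 100800.00 | 12960.00
gusset | 648.00 | 42.00 | 30.00 | 27216.00 | 19440.00
Σ | 6588.00 |  |  | 195516.00 | 369900.00
x̄ = 195516.00 / 6588.00 = 29.68 cm
ȳ = 369900.00 / 6588.00 = 56.15 cm

x̄ = 29.68 cm, ȳ = 56.15 cm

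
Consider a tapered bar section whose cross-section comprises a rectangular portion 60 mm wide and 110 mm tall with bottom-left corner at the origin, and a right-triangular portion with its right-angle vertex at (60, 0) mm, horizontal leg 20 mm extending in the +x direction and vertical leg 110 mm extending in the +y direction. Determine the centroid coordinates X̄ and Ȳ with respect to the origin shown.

X̄ = 35.24 mm, Ȳ = 52.38 mm

rectangular portion: A = 60 × 110 = 6600.00, centroid at (30.00, 55.00).
triangular portion: A = ½·20·110 = 1100.00, centroid at (66.67, 36.67).
ΣA = 7700.00 mm², ΣAX̄ = 271333.33 mm³, ΣAȲ = 403333.33 mm³.
X̄ = 271333.33/7700.00 = 35.24 mm; Ȳ = 403333.33/7700.00 = 52.38 mm.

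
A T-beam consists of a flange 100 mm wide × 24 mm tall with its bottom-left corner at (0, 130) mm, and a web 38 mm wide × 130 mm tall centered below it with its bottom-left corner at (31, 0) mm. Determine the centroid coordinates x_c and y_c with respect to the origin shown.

x_c = 50.00 mm, y_c = 90.18 mm

web: A = 38 × 130 = 4940.00, centroid at (50.00, 65.00).
flange: A = 100 × 24 = 2400.00, centroid at (50.00, 142.00).
ΣA = 7340.00 mm²
ΣAx_c = (4940.00)(50.00) + (2400.00)(50.00) = 367000.00 mm³
ΣAy_c = (4940.00)(65.00) + (2400.00)(142.00) = 661900.00 mm³
x_c = 367000.00 / 7340.00 = 50.00 mm
y_c = 661900.00 / 7340.00 = 90.18 mm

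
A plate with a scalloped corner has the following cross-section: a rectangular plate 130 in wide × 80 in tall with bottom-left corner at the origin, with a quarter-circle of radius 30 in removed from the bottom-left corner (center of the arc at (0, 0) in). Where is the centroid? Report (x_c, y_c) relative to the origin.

x_c = 68.81 in, y_c = 41.99 in

plate: A = 130 × 80 = 10400.00, centroid at (65.00, 40.00).
removed quarter-circle: A = −¼π·30² = -706.86, centroid at (12.73, 12.73).
ΣA = 9693.14 in²
ΣAx_c = (10400.00)(65.00) + (-706.86)(12.73) = 667000.00 in³
ΣAy_c = (10400.00)(40.00) + (-706.86)(12.73) = 407000.00 in³
x_c = 667000.00 / 9693.14 = 68.81 in
y_c = 407000.00 / 9693.14 = 41.99 in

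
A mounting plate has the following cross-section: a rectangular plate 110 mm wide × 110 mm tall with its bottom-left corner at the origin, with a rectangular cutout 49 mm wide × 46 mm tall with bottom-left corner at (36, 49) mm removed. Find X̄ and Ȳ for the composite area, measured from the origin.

plate: A = 110 × 110 = 12100.00, centroid at (55.00, 55.00).
hole: A = −(49 × 46) = -2254.00, centroid at (60.50, 72.00).
ΣA = 9846.00 mm²
ΣAX̄ = (12100.00)(55.00) + (-2254.00)(60.50) = 529133.00 mm³
ΣAȲ = (12100.00)(55.00) + (-2254.00)(72.00) = 503212.00 mm³
X̄ = 529133.00 / 9846.00 = 53.74 mm
Ȳ = 503212.00 / 9846.00 = 51.11 mm

X̄ = 53.74 mm, Ȳ = 51.11 mm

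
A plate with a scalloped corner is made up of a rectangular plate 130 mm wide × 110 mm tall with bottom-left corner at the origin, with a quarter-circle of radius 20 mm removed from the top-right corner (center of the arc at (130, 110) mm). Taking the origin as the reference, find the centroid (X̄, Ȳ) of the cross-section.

X̄ = 63.73 mm, Ȳ = 53.96 mm

Part | A | x̄ᵢ | ȳᵢ | A·x̄ᵢ | A·ȳᵢ
plate | 14300.00 | 65.00 | 55.00 | 929500.00 | 786500.00
removed quarter-circle | -314.16 | 121.51 | 101.51 | -38174.04 | -31890.85
Σ | 13985.84 |  |  | 891325.96 | 754609.15
X̄ = 891325.96 / 13985.84 = 63.73 mm
Ȳ = 754609.15 / 13985.84 = 53.96 mm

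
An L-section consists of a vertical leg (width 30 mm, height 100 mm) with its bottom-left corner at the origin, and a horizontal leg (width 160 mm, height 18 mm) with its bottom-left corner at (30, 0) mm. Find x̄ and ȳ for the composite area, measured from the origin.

x̄ = 61.53 mm, ȳ = 29.92 mm

vertical leg: A = 30 × 100 = 3000.00, centroid at (15.00, 50.00).
horizontal leg: A = 160 × 18 = 2880.00, centroid at (110.00, 9.00).
ΣA = 5880.00 mm²
ΣAx̄ = (3000.00)(15.00) + (2880.00)(110.00) = 361800.00 mm³
ΣAȳ = (3000.00)(50.00) + (2880.00)(9.00) = 175920.00 mm³
x̄ = 361800.00 / 5880.00 = 61.53 mm
ȳ = 175920.00 / 5880.00 = 29.92 mm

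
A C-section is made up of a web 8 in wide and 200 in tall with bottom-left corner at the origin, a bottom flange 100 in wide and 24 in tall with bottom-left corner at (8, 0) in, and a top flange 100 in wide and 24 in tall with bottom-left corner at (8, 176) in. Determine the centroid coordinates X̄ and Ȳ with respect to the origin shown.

web: A = 8 × 200 = 1600.00, centroid at (4.00, 100.00).
bottom flange: A = 100 × 24 = 2400.00, centroid at (58.00, 12.00).
top flange: A = 100 × 24 = 2400.00, centroid at (58.00, 188.00).
ΣA = 6400.00 in²
ΣAX̄ = (1600.00)(4.00) + (2400.00)(58.00) + (2400.00)(58.00) = 284800.00 in³
ΣAȲ = (1600.00)(100.00) + (2400.00)(12.00) + (2400.00)(188.00) = 640000.00 in³
X̄ = 284800.00 / 6400.00 = 44.50 in
Ȳ = 640000.00 / 6400.00 = 100.00 in

X̄ = 44.50 in, Ȳ = 100.00 in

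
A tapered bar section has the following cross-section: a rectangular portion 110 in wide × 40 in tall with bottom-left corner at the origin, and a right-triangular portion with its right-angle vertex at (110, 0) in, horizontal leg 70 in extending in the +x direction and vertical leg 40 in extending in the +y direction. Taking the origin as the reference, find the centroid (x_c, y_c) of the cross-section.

x_c = 73.91 in, y_c = 18.39 in

rectangular portion: A = 110 × 40 = 4400.00, centroid at (55.00, 20.00).
triangular portion: A = ½·70·40 = 1400.00, centroid at (133.33, 13.33).
ΣA = 5800.00 in², ΣAx_c = 428666.67 in³, ΣAy_c = 106666.67 in³.
x_c = 428666.67/5800.00 = 73.91 in; y_c = 106666.67/5800.00 = 18.39 in.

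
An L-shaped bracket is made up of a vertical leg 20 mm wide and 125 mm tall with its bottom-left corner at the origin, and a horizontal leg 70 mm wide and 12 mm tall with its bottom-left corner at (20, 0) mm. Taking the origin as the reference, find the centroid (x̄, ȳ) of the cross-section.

x̄ = 21.32 mm, ȳ = 48.29 mm

vertical leg: A = 20 × 125 = 2500.00, centroid at (10.00, 62.50).
horizontal leg: A = 70 × 12 = 840.00, centroid at (55.00, 6.00).
ΣA = 3340.00 mm², ΣAx̄ = 71200.00 mm³, ΣAȳ = 161290.00 mm³.
x̄ = 71200.00/3340.00 = 21.32 mm; ȳ = 161290.00/3340.00 = 48.29 mm.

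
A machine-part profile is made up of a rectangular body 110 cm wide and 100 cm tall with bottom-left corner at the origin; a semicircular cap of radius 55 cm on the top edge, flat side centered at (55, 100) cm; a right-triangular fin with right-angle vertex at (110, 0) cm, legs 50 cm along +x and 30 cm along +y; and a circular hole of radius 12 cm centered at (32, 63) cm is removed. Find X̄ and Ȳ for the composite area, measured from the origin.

X̄ = 59.00 cm, Ȳ = 69.48 cm

Part | A | x̄ᵢ | ȳᵢ | A·x̄ᵢ | A·ȳᵢ
rectangular body | 11000.00 | 55.00 | 50.00 | 605000.00 | 550000.00
semicircular top | 4751.66 | 55.00 | 123.34 | 261341.24 | 586082.56
triangular fin | 750.00 | 126.67 | 10.00 | 95000.00 | 7500.00
hole | -452.39 | 32.00 | 63.00 | -14476.46 | -28500.53
Σ | 16049.27 |  |  | 946864.78 | 1115082.03
X̄ = 946864.78 / 16049.27 = 59.00 cm
Ȳ = 1115082.03 / 16049.27 = 69.48 cm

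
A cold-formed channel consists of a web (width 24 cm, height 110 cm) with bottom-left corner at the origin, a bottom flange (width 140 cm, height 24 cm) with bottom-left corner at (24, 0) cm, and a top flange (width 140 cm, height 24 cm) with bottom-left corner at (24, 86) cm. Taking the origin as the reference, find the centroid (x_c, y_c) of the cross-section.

web: A = 24 × 110 = 2640.00, centroid at (12.00, 55.00).
bottom flange: A = 140 × 24 = 3360.00, centroid at (94.00, 12.00).
top flange: A = 140 × 24 = 3360.00, centroid at (94.00, 98.00).
ΣA = 9360.00 cm²
ΣAx_c = (2640.00)(12.00) + (3360.00)(94.00) + (3360.00)(94.00) = 663360.00 cm³
ΣAy_c = (2640.00)(55.00) + (3360.00)(12.00) + (3360.00)(98.00) = 514800.00 cm³
x_c = 663360.00 / 9360.00 = 70.87 cm
y_c = 514800.00 / 9360.00 = 55.00 cm

x_c = 70.87 cm, y_c = 55.00 cm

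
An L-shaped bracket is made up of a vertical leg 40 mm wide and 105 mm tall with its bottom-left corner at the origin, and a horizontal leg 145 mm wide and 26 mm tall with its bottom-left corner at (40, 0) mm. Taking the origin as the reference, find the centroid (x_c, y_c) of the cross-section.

x_c = 63.75 mm, y_c = 33.82 mm

vertical leg: A = 40 × 105 = 4200.00, centroid at (20.00, 52.50).
horizontal leg: A = 145 × 26 = 3770.00, centroid at (112.50, 13.00).
ΣA = 7970.00 mm², ΣAx_c = 508125.00 mm³, ΣAy_c = 269510.00 mm³.
x_c = 508125.00/7970.00 = 63.75 mm; y_c = 269510.00/7970.00 = 33.82 mm.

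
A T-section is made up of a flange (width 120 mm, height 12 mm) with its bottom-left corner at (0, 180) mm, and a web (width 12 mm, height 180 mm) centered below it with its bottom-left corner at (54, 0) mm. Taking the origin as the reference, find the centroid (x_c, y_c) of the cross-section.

web: A = 12 × 180 = 2160.00, centroid at (60.00, 90.00).
flange: A = 120 × 12 = 1440.00, centroid at (60.00, 186.00).
ΣA = 3600.00 mm²
ΣAx_c = (2160.00)(60.00) + (1440.00)(60.00) = 216000.00 mm³
ΣAy_c = (2160.00)(90.00) + (1440.00)(186.00) = 462240.00 mm³
x_c = 216000.00 / 3600.00 = 60.00 mm
y_c = 462240.00 / 3600.00 = 128.40 mm

x_c = 60.00 mm, y_c = 128.40 mm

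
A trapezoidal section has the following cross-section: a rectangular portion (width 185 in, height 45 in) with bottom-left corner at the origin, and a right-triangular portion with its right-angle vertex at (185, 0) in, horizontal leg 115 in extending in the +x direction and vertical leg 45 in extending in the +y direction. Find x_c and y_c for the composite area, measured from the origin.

rectangular portion: A = 185 × 45 = 8325.00, centroid at (92.50, 22.50).
triangular portion: A = ½·115·45 = 2587.50, centroid at (223.33, 15.00).
ΣA = 10912.50 in²
ΣAx_c = (8325.00)(92.50) + (2587.50)(223.33) = 1347937.50 in³
ΣAy_c = (8325.00)(22.50) + (2587.50)(15.00) = 226125.00 in³
x_c = 1347937.50 / 10912.50 = 123.52 in
y_c = 226125.00 / 10912.50 = 20.72 in

x_c = 123.52 in, y_c = 20.72 in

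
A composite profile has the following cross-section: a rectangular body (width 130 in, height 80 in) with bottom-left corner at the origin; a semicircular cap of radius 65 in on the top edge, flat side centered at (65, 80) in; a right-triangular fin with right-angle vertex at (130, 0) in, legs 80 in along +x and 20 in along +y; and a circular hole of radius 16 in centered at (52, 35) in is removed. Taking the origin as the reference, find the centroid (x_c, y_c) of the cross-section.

x_c = 69.92 in, y_c = 65.01 in

Part | A | x̄ᵢ | ȳᵢ | A·x̄ᵢ | A·ȳᵢ
rectangular body | 10400.00 | 65.00 | 40.00 | 676000.00 | 416000.00
semicircular top | 6636.61 | 65.00 | 107.59 | 431379.94 | 714012.49
triangular fin | 800.00 | 156.67 | 6.67 | 125333.33 | 5333.33
hole | -804.25 | 52.00 | 35.00 | -41820.88 | -28148.67
Σ | 17032.37 |  |  | 1190892.39 | 1107197.15
x_c = 1190892.39 / 17032.37 = 69.92 in
y_c = 1107197.15 / 17032.37 = 65.01 in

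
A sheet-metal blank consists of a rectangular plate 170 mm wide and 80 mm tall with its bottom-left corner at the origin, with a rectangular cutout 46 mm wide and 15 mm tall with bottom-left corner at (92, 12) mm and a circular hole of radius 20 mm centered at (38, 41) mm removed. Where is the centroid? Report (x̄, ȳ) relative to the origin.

plate: A = 170 × 80 = 13600.00, centroid at (85.00, 40.00).
hole 1: A = −(46 × 15) = -690.00, centroid at (115.00, 19.50).
hole 2: A = −π·20² = -1256.64, centroid at (38.00, 41.00).
ΣA = 11653.36 mm²
ΣAx̄ = (13600.00)(85.00) + (-690.00)(115.00) + (-1256.64)(38.00) = 1028897.79 mm³
ΣAȳ = (13600.00)(40.00) + (-690.00)(19.50) + (-1256.64)(41.00) = 479022.88 mm³
x̄ = 1028897.79 / 11653.36 = 88.29 mm
ȳ = 479022.88 / 11653.36 = 41.11 mm

x̄ = 88.29 mm, ȳ = 41.11 mm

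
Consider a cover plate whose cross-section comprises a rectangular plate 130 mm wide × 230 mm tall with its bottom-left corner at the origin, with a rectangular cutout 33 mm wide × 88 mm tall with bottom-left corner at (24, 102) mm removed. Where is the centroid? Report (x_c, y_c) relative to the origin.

x_c = 67.64 mm, y_c = 111.67 mm

plate: A = 130 × 230 = 29900.00, centroid at (65.00, 115.00).
hole: A = −(33 × 88) = -2904.00, centroid at (40.50, 146.00).
ΣA = 26996.00 mm²
ΣAx_c = (29900.00)(65.00) + (-2904.00)(40.50) = 1825888.00 mm³
ΣAy_c = (29900.00)(115.00) + (-2904.00)(146.00) = 3014516.00 mm³
x_c = 1825888.00 / 26996.00 = 67.64 mm
y_c = 3014516.00 / 26996.00 = 111.67 mm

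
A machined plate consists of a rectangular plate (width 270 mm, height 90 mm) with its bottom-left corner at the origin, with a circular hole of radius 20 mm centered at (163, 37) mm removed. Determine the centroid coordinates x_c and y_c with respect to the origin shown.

plate: A = 270 × 90 = 24300.00, centroid at (135.00, 45.00).
hole: A = −π·20² = -1256.64, centroid at (163.00, 37.00).
ΣA = 23043.36 mm²
ΣAx_c = (24300.00)(135.00) + (-1256.64)(163.00) = 3075668.16 mm³
ΣAy_c = (24300.00)(45.00) + (-1256.64)(37.00) = 1047004.43 mm³
x_c = 3075668.16 / 23043.36 = 133.47 mm
y_c = 1047004.43 / 23043.36 = 45.44 mm

x_c = 133.47 mm, y_c = 45.44 mm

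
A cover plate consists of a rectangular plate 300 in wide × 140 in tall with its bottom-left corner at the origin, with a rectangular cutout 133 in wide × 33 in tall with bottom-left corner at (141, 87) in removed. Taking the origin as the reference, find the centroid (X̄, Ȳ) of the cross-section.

X̄ = 143.29 in, Ȳ = 66.09 in

plate: A = 300 × 140 = 42000.00, centroid at (150.00, 70.00).
hole: A = −(133 × 33) = -4389.00, centroid at (207.50, 103.50).
ΣA = 37611.00 in²
ΣAX̄ = (42000.00)(150.00) + (-4389.00)(207.50) = 5389282.50 in³
ΣAȲ = (42000.00)(70.00) + (-4389.00)(103.50) = 2485738.50 in³
X̄ = 5389282.50 / 37611.00 = 143.29 in
Ȳ = 2485738.50 / 37611.00 = 66.09 in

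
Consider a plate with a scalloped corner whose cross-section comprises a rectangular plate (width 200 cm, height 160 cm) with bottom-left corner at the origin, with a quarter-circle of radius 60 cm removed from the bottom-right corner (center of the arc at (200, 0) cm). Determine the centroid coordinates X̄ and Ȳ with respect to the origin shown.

X̄ = 92.78 cm, Ȳ = 85.29 cm

plate: A = 200 × 160 = 32000.00, centroid at (100.00, 80.00).
removed quarter-circle: A = −¼π·60² = -2827.43, centroid at (174.54, 25.46).
ΣA = 29172.57 cm², ΣAX̄ = 2706513.32 cm³, ΣAȲ = 2488000.00 cm³.
X̄ = 2706513.32/29172.57 = 92.78 cm; Ȳ = 2488000.00/29172.57 = 85.29 cm.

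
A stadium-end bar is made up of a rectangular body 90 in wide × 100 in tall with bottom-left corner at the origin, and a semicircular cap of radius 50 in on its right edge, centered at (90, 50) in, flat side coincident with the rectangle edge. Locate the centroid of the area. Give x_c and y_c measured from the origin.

x_c = 65.12 in, y_c = 50.00 in

Part | A | x̄ᵢ | ȳᵢ | A·x̄ᵢ | A·ȳᵢ
rectangular body | 9000.00 | 45.00 | 50.00 | 405000.00 | 450000.00
semicircular end | 3926.99 | 111.22 | 50.00 | 436762.51 | 196349.54
Σ | 12926.99 |  |  | 841762.51 | 646349.54
x_c = 841762.51 / 12926.99 = 65.12 in
y_c = 646349.54 / 12926.99 = 50.00 in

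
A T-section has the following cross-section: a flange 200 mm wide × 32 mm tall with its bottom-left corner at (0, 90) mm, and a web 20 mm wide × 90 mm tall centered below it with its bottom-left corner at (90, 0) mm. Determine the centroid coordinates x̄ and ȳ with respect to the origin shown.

x̄ = 100.00 mm, ȳ = 92.61 mm

web: A = 20 × 90 = 1800.00, centroid at (100.00, 45.00).
flange: A = 200 × 32 = 6400.00, centroid at (100.00, 106.00).
ΣA = 8200.00 mm², ΣAx̄ = 820000.00 mm³, ΣAȳ = 759400.00 mm³.
x̄ = 820000.00/8200.00 = 100.00 mm; ȳ = 759400.00/8200.00 = 92.61 mm.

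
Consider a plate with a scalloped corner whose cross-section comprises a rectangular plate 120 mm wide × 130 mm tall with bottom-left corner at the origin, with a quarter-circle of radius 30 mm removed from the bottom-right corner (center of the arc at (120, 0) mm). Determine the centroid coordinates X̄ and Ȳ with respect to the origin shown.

X̄ = 57.76 mm, Ȳ = 67.48 mm

plate: A = 120 × 130 = 15600.00, centroid at (60.00, 65.00).
removed quarter-circle: A = −¼π·30² = -706.86, centroid at (107.27, 12.73).
ΣA = 14893.14 mm²
ΣAX̄ = (15600.00)(60.00) + (-706.86)(107.27) = 860177.00 mm³
ΣAȲ = (15600.00)(65.00) + (-706.86)(12.73) = 1005000.00 mm³
X̄ = 860177.00 / 14893.14 = 57.76 mm
Ȳ = 1005000.00 / 14893.14 = 67.48 mm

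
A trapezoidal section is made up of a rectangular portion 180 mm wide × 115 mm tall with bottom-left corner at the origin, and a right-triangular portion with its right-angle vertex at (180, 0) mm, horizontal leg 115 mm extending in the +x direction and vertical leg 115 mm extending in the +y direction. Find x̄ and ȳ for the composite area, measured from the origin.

Part | A | x̄ᵢ | ȳᵢ | A·x̄ᵢ | A·ȳᵢ
rectangular portion | 20700.00 | 90.00 | 57.50 | 1863000.00 | 1190250.00
triangular portion | 6612.50 | 218.33 | 38.33 | 1443729.17 | 253479.17
Σ | 27312.50 |  |  | 3306729.17 | 1443729.17
x̄ = 3306729.17 / 27312.50 = 121.07 mm
ȳ = 1443729.17 / 27312.50 = 52.86 mm

x̄ = 121.07 mm, ȳ = 52.86 mm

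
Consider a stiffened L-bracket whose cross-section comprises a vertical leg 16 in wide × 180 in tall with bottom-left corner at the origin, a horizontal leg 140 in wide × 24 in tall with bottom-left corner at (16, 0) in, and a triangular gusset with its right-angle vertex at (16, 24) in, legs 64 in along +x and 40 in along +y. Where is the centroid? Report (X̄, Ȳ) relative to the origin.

X̄ = 47.84 in, Ȳ = 46.18 in

vertical leg: A = 16 × 180 = 2880.00, centroid at (8.00, 90.00).
horizontal leg: A = 140 × 24 = 3360.00, centroid at (86.00, 12.00).
gusset: A = ½·64·40 = 1280.00, centroid at (37.33, 37.33).
ΣA = 7520.00 in², ΣAX̄ = 359786.67 in³, ΣAȲ = 347306.67 in³.
X̄ = 359786.67/7520.00 = 47.84 in; Ȳ = 347306.67/7520.00 = 46.18 in.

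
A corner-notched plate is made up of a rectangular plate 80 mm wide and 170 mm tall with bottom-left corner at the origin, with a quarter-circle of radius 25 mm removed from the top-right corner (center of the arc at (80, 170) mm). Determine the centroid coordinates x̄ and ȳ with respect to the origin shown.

plate: A = 80 × 170 = 13600.00, centroid at (40.00, 85.00).
removed quarter-circle: A = −¼π·25² = -490.87, centroid at (69.39, 159.39).
ΣA = 13109.13 mm²
ΣAx̄ = (13600.00)(40.00) + (-490.87)(69.39) = 509938.43 mm³
ΣAȳ = (13600.00)(85.00) + (-490.87)(159.39) = 1077759.78 mm³
x̄ = 509938.43 / 13109.13 = 38.90 mm
ȳ = 1077759.78 / 13109.13 = 82.21 mm

x̄ = 38.90 mm, ȳ = 82.21 mm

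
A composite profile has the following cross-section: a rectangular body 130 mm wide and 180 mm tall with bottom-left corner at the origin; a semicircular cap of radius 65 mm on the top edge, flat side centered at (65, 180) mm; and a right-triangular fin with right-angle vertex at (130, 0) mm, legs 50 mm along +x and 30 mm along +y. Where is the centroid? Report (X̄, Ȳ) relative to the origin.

X̄ = 66.99 mm, Ȳ = 113.40 mm

Part | A | x̄ᵢ | ȳᵢ | A·x̄ᵢ | A·ȳᵢ
rectangular body | 23400.00 | 65.00 | 90.00 | 1521000.00 | 2106000.00
semicircular top | 6636.61 | 65.00 | 207.59 | 431379.94 | 1377673.94
triangular fin | 750.00 | 146.67 | 10.00 | 110000.00 | 7500.00
Σ | 30786.61 |  |  | 2062379.94 | 3491173.94
X̄ = 2062379.94 / 30786.61 = 66.99 mm
Ȳ = 3491173.94 / 30786.61 = 113.40 mm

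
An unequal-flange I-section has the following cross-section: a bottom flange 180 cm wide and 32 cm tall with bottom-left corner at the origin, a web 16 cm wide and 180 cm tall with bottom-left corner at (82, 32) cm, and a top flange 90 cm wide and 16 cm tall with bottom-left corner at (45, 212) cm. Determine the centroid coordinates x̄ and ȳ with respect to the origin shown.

x̄ = 90.00 cm, ȳ = 75.43 cm

Part | A | x̄ᵢ | ȳᵢ | A·x̄ᵢ | A·ȳᵢ
bottom flange | 5760.00 | 90.00 | 16.00 | 518400.00 | 92160.00
web | 2880.00 | 90.00 | 122.00 | 259200.00 | 351360.00
top flange | 1440.00 | 90.00 | 220.00 | 129600.00 | 316800.00
Σ | 10080.00 |  |  | 907200.00 | 760320.00
x̄ = 907200.00 / 10080.00 = 90.00 cm
ȳ = 760320.00 / 10080.00 = 75.43 cm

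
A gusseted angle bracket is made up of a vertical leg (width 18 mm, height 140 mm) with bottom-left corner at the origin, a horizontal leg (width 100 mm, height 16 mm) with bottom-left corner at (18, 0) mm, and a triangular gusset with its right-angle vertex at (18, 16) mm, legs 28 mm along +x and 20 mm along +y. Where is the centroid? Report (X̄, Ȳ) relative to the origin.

X̄ = 31.62 mm, Ȳ = 44.44 mm

vertical leg: A = 18 × 140 = 2520.00, centroid at (9.00, 70.00).
horizontal leg: A = 100 × 16 = 1600.00, centroid at (68.00, 8.00).
gusset: A = ½·28·20 = 280.00, centroid at (27.33, 22.67).
ΣA = 4400.00 mm²
ΣAX̄ = (2520.00)(9.00) + (1600.00)(68.00) + (280.00)(27.33) = 139133.33 mm³
ΣAȲ = (2520.00)(70.00) + (1600.00)(8.00) + (280.00)(22.67) = 195546.67 mm³
X̄ = 139133.33 / 4400.00 = 31.62 mm
Ȳ = 195546.67 / 4400.00 = 44.44 mm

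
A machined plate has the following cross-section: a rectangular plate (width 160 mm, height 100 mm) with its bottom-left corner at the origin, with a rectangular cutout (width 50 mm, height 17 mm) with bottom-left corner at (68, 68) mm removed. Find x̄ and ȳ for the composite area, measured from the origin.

x̄ = 79.27 mm, ȳ = 48.51 mm

Part | A | x̄ᵢ | ȳᵢ | A·x̄ᵢ | A·ȳᵢ
plate | 16000.00 | 80.00 | 50.00 | 1280000.00 | 800000.00
hole | -850.00 | 93.00 | 76.50 | -79050.00 | -65025.00
Σ | 15150.00 |  |  | 1200950.00 | 734975.00
x̄ = 1200950.00 / 15150.00 = 79.27 mm
ȳ = 734975.00 / 15150.00 = 48.51 mm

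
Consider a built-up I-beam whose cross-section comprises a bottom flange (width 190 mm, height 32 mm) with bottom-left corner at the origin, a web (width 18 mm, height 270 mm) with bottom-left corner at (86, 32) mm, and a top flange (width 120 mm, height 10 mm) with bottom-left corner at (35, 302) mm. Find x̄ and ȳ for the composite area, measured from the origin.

x̄ = 95.00 mm, ȳ = 105.21 mm

bottom flange: A = 190 × 32 = 6080.00, centroid at (95.00, 16.00).
web: A = 18 × 270 = 4860.00, centroid at (95.00, 167.00).
top flange: A = 120 × 10 = 1200.00, centroid at (95.00, 307.00).
ΣA = 12140.00 mm², ΣAx̄ = 1153300.00 mm³, ΣAȳ = 1277300.00 mm³.
x̄ = 1153300.00/12140.00 = 95.00 mm; ȳ = 1277300.00/12140.00 = 105.21 mm.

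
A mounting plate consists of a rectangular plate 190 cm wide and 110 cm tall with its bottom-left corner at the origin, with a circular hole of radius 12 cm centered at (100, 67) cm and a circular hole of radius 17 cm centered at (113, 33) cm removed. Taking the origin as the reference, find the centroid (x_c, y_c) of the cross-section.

x_c = 94.05 cm, y_c = 55.74 cm

Part | A | x̄ᵢ | ȳᵢ | A·x̄ᵢ | A·ȳᵢ
plate | 20900.00 | 95.00 | 55.00 | 1985500.00 | 1149500.00
hole 1 | -452.39 | 100.00 | 67.00 | -45238.93 | -30310.09
hole 2 | -907.92 | 113.00 | 33.00 | -102594.99 | -29961.37
Σ | 19539.69 |  |  | 1837666.07 | 1089228.54
x_c = 1837666.07 / 19539.69 = 94.05 cm
y_c = 1089228.54 / 19539.69 = 55.74 cm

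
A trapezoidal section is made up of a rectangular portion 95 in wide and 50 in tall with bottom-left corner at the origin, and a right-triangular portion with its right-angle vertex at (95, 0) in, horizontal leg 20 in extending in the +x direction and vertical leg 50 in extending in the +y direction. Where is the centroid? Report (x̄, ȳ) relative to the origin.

rectangular portion: A = 95 × 50 = 4750.00, centroid at (47.50, 25.00).
triangular portion: A = ½·20·50 = 500.00, centroid at (101.67, 16.67).
ΣA = 5250.00 in², ΣAx̄ = 276458.33 in³, ΣAȳ = 127083.33 in³.
x̄ = 276458.33/5250.00 = 52.66 in; ȳ = 127083.33/5250.00 = 24.21 in.

x̄ = 52.66 in, ȳ = 24.21 in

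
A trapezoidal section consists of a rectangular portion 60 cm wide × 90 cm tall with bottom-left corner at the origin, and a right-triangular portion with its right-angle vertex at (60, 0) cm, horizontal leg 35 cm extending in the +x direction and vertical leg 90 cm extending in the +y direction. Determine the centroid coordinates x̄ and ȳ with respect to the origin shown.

x̄ = 39.41 cm, ȳ = 41.61 cm

Part | A | x̄ᵢ | ȳᵢ | A·x̄ᵢ | A·ȳᵢ
rectangular portion | 5400.00 | 30.00 | 45.00 | 162000.00 | 243000.00
triangular portion | 1575.00 | 71.67 | 30.00 | 112875.00 | 47250.00
Σ | 6975.00 |  |  | 274875.00 | 290250.00
x̄ = 274875.00 / 6975.00 = 39.41 cm
ȳ = 290250.00 / 6975.00 = 41.61 cm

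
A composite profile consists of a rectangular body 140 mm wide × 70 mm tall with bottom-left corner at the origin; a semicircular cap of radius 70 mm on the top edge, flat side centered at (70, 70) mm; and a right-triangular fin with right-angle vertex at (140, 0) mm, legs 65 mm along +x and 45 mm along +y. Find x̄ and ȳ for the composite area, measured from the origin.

Part | A | x̄ᵢ | ȳᵢ | A·x̄ᵢ | A·ȳᵢ
rectangular body | 9800.00 | 70.00 | 35.00 | 686000.00 | 343000.00
semicircular top | 7696.90 | 70.00 | 99.71 | 538783.14 | 767449.81
triangular fin | 1462.50 | 161.67 | 15.00 | 236437.50 | 21937.50
Σ | 18959.40 |  |  | 1461220.64 | 1132387.31
x̄ = 1461220.64 / 18959.40 = 77.07 mm
ȳ = 1132387.31 / 18959.40 = 59.73 mm

x̄ = 77.07 mm, ȳ = 59.73 mm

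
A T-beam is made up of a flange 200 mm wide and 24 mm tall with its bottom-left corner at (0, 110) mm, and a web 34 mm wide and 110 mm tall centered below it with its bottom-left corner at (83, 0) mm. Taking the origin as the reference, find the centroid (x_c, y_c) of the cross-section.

x_c = 100.00 mm, y_c = 92.66 mm

Part | A | x̄ᵢ | ȳᵢ | A·x̄ᵢ | A·ȳᵢ
web | 3740.00 | 100.00 | 55.00 | 374000.00 | 205700.00
flange | 4800.00 | 100.00 | 122.00 | 480000.00 | 585600.00
Σ | 8540.00 |  |  | 854000.00 | 791300.00
x_c = 854000.00 / 8540.00 = 100.00 mm
y_c = 791300.00 / 8540.00 = 92.66 mm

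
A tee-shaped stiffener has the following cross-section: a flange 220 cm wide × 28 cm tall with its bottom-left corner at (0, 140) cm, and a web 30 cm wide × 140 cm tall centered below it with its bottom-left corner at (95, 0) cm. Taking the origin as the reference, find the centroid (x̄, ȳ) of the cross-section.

x̄ = 110.00 cm, ȳ = 119.95 cm

web: A = 30 × 140 = 4200.00, centroid at (110.00, 70.00).
flange: A = 220 × 28 = 6160.00, centroid at (110.00, 154.00).
ΣA = 10360.00 cm²
ΣAx̄ = (4200.00)(110.00) + (6160.00)(110.00) = 1139600.00 cm³
ΣAȳ = (4200.00)(70.00) + (6160.00)(154.00) = 1242640.00 cm³
x̄ = 1139600.00 / 10360.00 = 110.00 cm
ȳ = 1242640.00 / 10360.00 = 119.95 cm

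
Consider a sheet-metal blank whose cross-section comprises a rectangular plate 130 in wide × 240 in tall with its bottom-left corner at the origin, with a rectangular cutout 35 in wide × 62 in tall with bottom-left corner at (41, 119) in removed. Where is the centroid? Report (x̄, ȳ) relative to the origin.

x̄ = 65.49 in, ȳ = 117.76 in

plate: A = 130 × 240 = 31200.00, centroid at (65.00, 120.00).
hole: A = −(35 × 62) = -2170.00, centroid at (58.50, 150.00).
ΣA = 29030.00 in², ΣAx̄ = 1901055.00 in³, ΣAȳ = 3418500.00 in³.
x̄ = 1901055.00/29030.00 = 65.49 in; ȳ = 3418500.00/29030.00 = 117.76 in.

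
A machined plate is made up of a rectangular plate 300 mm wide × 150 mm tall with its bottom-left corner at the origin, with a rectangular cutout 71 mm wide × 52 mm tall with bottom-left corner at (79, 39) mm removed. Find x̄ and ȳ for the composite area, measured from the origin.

Part | A | x̄ᵢ | ȳᵢ | A·x̄ᵢ | A·ȳᵢ
plate | 45000.00 | 150.00 | 75.00 | 6750000.00 | 3375000.00
hole | -3692.00 | 114.50 | 65.00 | -422734.00 | -239980.00
Σ | 41308.00 |  |  | 6327266.00 | 3135020.00
x̄ = 6327266.00 / 41308.00 = 153.17 mm
ȳ = 3135020.00 / 41308.00 = 75.89 mm

x̄ = 153.17 mm, ȳ = 75.89 mm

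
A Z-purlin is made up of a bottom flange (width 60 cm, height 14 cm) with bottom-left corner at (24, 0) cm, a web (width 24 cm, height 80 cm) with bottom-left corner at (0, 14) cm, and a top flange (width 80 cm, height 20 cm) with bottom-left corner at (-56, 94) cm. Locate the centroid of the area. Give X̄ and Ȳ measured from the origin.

bottom flange: A = 60 × 14 = 840.00, centroid at (54.00, 7.00).
web: A = 24 × 80 = 1920.00, centroid at (12.00, 54.00).
top flange: A = 80 × 20 = 1600.00, centroid at (-16.00, 104.00).
ΣA = 4360.00 cm²
ΣAX̄ = (840.00)(54.00) + (1920.00)(12.00) + (1600.00)(-16.00) = 42800.00 cm³
ΣAȲ = (840.00)(7.00) + (1920.00)(54.00) + (1600.00)(104.00) = 275960.00 cm³
X̄ = 42800.00 / 4360.00 = 9.82 cm
Ȳ = 275960.00 / 4360.00 = 63.29 cm

X̄ = 9.82 cm, Ȳ = 63.29 cm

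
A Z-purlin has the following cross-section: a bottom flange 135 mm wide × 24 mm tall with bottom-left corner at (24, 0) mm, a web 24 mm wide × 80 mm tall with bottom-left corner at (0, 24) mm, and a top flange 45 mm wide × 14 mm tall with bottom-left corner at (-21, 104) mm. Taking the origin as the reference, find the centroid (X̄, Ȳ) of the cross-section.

bottom flange: A = 135 × 24 = 3240.00, centroid at (91.50, 12.00).
web: A = 24 × 80 = 1920.00, centroid at (12.00, 64.00).
top flange: A = 45 × 14 = 630.00, centroid at (1.50, 111.00).
ΣA = 5790.00 mm², ΣAX̄ = 320445.00 mm³, ΣAȲ = 231690.00 mm³.
X̄ = 320445.00/5790.00 = 55.34 mm; Ȳ = 231690.00/5790.00 = 40.02 mm.

X̄ = 55.34 mm, Ȳ = 40.02 mm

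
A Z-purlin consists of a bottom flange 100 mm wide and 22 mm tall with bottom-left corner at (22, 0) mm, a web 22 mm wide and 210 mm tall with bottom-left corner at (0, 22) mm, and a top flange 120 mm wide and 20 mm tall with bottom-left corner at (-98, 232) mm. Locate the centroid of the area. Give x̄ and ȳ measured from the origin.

bottom flange: A = 100 × 22 = 2200.00, centroid at (72.00, 11.00).
web: A = 22 × 210 = 4620.00, centroid at (11.00, 127.00).
top flange: A = 120 × 20 = 2400.00, centroid at (-38.00, 242.00).
ΣA = 9220.00 mm²
ΣAx̄ = (2200.00)(72.00) + (4620.00)(11.00) + (2400.00)(-38.00) = 118020.00 mm³
ΣAȳ = (2200.00)(11.00) + (4620.00)(127.00) + (2400.00)(242.00) = 1191740.00 mm³
x̄ = 118020.00 / 9220.00 = 12.80 mm
ȳ = 1191740.00 / 9220.00 = 129.26 mm

x̄ = 12.80 mm, ȳ = 129.26 mm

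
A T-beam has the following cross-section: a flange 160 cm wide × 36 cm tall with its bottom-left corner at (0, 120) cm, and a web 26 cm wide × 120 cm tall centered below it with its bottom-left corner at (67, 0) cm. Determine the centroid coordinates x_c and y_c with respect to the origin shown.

web: A = 26 × 120 = 3120.00, centroid at (80.00, 60.00).
flange: A = 160 × 36 = 5760.00, centroid at (80.00, 138.00).
ΣA = 8880.00 cm², ΣAx_c = 710400.00 cm³, ΣAy_c = 982080.00 cm³.
x_c = 710400.00/8880.00 = 80.00 cm; y_c = 982080.00/8880.00 = 110.59 cm.

x_c = 80.00 cm, y_c = 110.59 cm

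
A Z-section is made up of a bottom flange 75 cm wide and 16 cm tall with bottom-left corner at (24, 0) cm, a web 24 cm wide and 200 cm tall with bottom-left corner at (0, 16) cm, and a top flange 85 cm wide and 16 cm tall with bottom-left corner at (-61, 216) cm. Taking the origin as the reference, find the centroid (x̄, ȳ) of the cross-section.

x̄ = 14.43 cm, ȳ = 118.35 cm

bottom flange: A = 75 × 16 = 1200.00, centroid at (61.50, 8.00).
web: A = 24 × 200 = 4800.00, centroid at (12.00, 116.00).
top flange: A = 85 × 16 = 1360.00, centroid at (-18.50, 224.00).
ΣA = 7360.00 cm²
ΣAx̄ = (1200.00)(61.50) + (4800.00)(12.00) + (1360.00)(-18.50) = 106240.00 cm³
ΣAȳ = (1200.00)(8.00) + (4800.00)(116.00) + (1360.00)(224.00) = 871040.00 cm³
x̄ = 106240.00 / 7360.00 = 14.43 cm
ȳ = 871040.00 / 7360.00 = 118.35 cm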